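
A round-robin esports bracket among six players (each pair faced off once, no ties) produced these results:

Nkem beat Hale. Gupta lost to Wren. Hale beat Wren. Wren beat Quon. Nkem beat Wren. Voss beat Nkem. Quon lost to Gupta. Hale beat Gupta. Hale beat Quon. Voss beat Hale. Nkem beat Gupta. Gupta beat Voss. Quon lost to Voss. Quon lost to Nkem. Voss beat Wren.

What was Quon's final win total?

Quon's results: beat no one; lost to Wren, Voss, Hale, Nkem, Gupta.
That is 0 wins.

0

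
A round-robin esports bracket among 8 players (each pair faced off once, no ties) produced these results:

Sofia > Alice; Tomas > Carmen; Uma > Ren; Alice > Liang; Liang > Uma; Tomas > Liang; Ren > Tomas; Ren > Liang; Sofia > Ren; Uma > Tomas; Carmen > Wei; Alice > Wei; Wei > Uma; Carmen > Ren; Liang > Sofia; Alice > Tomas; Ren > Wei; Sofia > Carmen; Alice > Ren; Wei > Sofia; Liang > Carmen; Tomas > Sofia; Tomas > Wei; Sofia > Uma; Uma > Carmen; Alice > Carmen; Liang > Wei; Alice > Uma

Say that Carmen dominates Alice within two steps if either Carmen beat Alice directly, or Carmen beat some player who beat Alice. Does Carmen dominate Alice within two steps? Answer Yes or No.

No

Carmen did not beat Alice directly.
Carmen beat Ren, Wei, but each of them lost to Alice. No two-step path.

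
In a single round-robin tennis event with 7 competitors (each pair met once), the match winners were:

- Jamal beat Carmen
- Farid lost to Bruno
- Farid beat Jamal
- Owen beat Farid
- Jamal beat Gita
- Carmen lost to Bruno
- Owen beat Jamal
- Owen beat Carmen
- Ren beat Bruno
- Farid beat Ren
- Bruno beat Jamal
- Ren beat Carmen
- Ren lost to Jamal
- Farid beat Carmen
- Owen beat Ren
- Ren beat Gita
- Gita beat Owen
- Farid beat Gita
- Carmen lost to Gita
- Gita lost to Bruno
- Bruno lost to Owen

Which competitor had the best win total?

Win totals: Owen 5, Farid 4, Gita 2, Carmen 0, Ren 3, Jamal 3, Bruno 4.
Owen leads with 5 wins (next highest: 4).

Owen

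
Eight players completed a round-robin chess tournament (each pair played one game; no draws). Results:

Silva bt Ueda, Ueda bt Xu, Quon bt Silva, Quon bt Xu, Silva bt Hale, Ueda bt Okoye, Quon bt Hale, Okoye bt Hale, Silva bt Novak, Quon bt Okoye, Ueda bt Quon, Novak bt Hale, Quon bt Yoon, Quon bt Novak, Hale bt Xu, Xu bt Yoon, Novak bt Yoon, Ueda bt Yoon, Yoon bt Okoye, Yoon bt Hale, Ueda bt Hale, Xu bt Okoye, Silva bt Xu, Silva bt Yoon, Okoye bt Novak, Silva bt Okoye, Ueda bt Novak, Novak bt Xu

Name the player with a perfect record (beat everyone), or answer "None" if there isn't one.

None

Highest win total is Ueda with 6 (out of 7 possible).
Ueda lost to Silva, so no player went undefeated.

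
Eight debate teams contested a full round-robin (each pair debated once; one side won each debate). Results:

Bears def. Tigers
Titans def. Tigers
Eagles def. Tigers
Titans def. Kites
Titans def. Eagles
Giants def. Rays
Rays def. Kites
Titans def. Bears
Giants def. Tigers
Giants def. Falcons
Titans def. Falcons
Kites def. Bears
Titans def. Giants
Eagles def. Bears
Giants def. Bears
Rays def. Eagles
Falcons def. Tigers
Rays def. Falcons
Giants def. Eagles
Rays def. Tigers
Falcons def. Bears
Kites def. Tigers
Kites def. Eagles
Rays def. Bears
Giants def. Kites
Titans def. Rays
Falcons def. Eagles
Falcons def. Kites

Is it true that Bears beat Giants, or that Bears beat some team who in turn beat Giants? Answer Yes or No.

Bears did not beat Giants directly.
Bears beat Tigers, but each of them lost to Giants. No two-step path.

No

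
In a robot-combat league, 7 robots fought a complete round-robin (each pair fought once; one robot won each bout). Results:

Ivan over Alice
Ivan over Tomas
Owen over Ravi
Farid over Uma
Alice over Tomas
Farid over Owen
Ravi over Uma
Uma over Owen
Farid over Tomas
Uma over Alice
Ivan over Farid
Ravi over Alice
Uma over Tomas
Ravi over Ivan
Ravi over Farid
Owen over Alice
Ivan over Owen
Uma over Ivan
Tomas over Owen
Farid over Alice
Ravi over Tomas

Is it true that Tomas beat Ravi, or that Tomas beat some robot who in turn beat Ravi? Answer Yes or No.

Tomas did not beat Ravi directly.
Tomas beat Owen. Of those, Owen beat Ravi.

Yes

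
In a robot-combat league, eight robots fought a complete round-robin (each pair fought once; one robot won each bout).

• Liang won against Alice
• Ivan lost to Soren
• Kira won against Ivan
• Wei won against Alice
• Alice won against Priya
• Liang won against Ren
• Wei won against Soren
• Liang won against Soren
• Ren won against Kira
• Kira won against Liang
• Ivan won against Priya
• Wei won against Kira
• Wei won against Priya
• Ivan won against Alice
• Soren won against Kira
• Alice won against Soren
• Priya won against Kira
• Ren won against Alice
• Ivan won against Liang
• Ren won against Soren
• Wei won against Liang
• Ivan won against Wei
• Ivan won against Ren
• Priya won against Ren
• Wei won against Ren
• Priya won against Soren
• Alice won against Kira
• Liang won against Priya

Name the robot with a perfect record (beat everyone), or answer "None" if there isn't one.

Highest win total is Wei with 6 (out of 7 possible).
Wei lost to Ivan, so no robot went undefeated.

None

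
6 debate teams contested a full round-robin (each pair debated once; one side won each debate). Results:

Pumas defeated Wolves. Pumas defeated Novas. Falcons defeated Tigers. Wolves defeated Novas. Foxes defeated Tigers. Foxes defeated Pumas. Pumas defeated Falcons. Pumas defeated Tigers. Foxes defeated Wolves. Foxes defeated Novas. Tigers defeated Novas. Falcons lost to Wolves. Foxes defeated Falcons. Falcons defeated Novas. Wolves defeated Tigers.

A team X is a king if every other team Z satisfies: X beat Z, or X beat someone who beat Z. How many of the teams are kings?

Tigers cannot reach Pumas, Falcons, Foxes, Wolves in two steps.
Pumas cannot reach Foxes in two steps.
Falcons cannot reach Pumas, Foxes, Wolves in two steps.
Novas cannot reach Tigers, Pumas, Falcons, Foxes, Wolves in two steps.
Foxes reaches everyone (king).
Wolves cannot reach Pumas, Foxes in two steps.
Kings: Foxes — 1.

1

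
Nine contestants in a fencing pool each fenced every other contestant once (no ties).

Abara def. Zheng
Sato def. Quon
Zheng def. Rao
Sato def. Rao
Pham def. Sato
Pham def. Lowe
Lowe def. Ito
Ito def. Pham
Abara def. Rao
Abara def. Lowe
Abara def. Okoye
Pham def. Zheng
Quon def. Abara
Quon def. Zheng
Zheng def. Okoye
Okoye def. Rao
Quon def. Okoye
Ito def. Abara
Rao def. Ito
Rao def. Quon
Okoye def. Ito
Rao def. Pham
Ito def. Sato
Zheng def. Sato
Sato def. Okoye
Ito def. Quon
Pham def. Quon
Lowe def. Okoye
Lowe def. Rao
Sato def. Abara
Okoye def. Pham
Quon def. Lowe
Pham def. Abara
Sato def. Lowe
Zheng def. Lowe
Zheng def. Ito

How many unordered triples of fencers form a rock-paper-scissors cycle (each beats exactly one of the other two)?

27

Win totals: Lowe 3, Okoye 3, Quon 4, Pham 5, Abara 4, Zheng 5, Sato 5, Rao 3, Ito 4.
A fencer with w wins dominates both others in C(w,2) triples; summing gives 3 + 3 + 6 + 10 + 6 + 10 + 10 + 3 + 6 = 57 transitive triples.
Total triples C(9,3) = 84, so cyclic triples = 84 − 57 = 27.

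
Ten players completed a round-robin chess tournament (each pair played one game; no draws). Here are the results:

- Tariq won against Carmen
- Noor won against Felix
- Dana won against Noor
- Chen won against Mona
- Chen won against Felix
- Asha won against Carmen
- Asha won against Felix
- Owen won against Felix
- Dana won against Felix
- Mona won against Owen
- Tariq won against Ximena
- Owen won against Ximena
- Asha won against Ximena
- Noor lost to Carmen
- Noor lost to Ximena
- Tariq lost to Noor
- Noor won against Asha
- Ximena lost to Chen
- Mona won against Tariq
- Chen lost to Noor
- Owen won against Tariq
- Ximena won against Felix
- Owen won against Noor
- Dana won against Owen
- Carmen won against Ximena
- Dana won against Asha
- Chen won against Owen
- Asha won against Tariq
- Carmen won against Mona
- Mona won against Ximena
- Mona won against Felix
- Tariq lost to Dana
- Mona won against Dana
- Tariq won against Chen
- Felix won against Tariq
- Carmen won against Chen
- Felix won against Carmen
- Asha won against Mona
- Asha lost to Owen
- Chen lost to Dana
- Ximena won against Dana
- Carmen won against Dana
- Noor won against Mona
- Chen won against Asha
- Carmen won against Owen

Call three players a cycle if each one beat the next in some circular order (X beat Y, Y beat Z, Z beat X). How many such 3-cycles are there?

Win totals: Ximena 3, Owen 5, Asha 5, Tariq 3, Carmen 6, Chen 5, Noor 5, Dana 6, Felix 2, Mona 5.
A player with w wins dominates both others in C(w,2) triples; summing gives 3 + 10 + 10 + 3 + 15 + 10 + 10 + 15 + 1 + 10 = 87 transitive triples.
Total triples C(10,3) = 120, so cyclic triples = 120 − 87 = 33.

33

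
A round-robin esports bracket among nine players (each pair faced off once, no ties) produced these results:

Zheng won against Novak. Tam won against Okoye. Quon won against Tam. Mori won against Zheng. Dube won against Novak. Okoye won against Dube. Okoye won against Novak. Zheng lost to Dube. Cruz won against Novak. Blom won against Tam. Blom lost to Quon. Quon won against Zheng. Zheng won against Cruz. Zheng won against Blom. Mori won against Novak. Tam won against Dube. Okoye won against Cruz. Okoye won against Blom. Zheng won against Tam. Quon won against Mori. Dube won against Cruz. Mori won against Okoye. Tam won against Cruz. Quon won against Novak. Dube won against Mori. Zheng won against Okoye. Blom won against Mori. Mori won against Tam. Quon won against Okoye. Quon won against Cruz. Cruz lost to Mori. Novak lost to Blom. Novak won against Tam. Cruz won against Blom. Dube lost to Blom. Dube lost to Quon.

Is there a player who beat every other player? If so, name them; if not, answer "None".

Quon has 8 wins out of 8 opponents — a perfect record.

Quon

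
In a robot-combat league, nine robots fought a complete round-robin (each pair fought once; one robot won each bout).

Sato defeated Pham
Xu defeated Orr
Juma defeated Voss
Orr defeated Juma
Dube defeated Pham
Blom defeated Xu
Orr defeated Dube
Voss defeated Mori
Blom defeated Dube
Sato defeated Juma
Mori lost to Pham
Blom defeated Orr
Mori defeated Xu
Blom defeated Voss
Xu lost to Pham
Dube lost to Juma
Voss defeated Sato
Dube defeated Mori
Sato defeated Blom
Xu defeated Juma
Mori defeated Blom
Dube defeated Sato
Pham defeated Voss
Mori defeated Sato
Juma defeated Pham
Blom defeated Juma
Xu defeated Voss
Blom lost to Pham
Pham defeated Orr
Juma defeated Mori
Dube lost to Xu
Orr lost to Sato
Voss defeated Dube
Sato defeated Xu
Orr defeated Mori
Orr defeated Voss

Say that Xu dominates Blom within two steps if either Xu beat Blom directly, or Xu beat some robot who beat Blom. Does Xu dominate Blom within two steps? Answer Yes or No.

Xu did not beat Blom directly.
Xu beat Dube, Orr, Juma, Voss, but each of them lost to Blom. No two-step path.

No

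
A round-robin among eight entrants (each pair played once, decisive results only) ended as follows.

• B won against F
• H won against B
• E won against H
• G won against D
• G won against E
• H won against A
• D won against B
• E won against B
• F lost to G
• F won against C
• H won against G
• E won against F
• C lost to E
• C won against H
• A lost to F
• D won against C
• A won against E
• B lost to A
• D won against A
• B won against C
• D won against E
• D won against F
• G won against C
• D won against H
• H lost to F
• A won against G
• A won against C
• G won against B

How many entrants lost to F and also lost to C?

1

F beat: A, C, H.
C beat: H.
Both beat: H — 1.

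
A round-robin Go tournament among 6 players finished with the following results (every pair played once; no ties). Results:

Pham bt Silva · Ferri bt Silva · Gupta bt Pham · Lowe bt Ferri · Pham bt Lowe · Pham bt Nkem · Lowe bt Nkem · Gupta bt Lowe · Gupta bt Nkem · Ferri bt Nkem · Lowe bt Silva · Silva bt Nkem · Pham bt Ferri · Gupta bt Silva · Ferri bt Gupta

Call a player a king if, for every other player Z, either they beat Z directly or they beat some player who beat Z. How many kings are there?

Silva cannot reach Pham, Gupta, Lowe, Ferri in two steps.
Pham reaches everyone (king).
Gupta reaches everyone (king).
Nkem cannot reach Silva, Pham, Gupta, Lowe, Ferri in two steps.
Lowe cannot reach Pham in two steps.
Ferri reaches everyone (king).
Kings: Pham, Gupta, Ferri — 3.

3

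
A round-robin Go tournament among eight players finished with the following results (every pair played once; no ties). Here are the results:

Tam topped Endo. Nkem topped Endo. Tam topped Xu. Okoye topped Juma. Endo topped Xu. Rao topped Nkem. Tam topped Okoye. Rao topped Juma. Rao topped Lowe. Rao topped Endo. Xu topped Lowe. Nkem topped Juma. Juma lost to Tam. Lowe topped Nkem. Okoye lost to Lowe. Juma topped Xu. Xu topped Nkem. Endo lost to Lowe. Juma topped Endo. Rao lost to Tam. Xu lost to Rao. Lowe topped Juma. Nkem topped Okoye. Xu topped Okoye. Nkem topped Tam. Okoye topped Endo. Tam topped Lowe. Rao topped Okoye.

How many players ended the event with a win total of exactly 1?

Win totals: Juma 2, Tam 6, Rao 6, Xu 3, Endo 1, Okoye 2, Lowe 4, Nkem 4.
Exactly 1: Endo — 1 player.

1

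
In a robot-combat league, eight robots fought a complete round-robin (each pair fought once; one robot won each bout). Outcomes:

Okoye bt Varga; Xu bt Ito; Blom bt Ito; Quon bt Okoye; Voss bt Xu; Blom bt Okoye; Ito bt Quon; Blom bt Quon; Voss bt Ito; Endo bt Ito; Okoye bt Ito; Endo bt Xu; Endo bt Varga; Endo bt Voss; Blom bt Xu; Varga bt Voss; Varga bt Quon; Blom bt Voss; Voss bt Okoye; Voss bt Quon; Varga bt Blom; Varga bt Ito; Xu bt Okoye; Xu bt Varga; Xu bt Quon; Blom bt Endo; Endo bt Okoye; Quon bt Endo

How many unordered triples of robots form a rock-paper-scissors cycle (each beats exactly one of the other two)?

Win totals: Varga 4, Voss 4, Okoye 2, Blom 6, Endo 5, Xu 4, Quon 2, Ito 1.
A robot with w wins dominates both others in C(w,2) triples; summing gives 6 + 6 + 1 + 15 + 10 + 6 + 1 + 0 = 45 transitive triples.
Total triples C(8,3) = 56, so cyclic triples = 56 − 45 = 11.

11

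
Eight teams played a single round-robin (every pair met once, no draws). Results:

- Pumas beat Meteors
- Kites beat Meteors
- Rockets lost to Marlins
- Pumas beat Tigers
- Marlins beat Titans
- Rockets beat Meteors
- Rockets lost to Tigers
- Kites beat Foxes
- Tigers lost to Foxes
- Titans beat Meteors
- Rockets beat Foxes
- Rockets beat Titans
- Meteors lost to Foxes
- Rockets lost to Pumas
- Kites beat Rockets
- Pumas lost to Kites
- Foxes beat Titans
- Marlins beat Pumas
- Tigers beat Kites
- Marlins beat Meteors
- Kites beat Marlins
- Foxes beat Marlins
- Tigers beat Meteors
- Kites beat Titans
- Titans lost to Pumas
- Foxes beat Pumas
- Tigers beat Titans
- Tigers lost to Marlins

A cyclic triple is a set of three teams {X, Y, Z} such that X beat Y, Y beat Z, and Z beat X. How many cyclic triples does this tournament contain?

Win totals: Marlins 5, Pumas 4, Titans 1, Tigers 4, Rockets 3, Foxes 5, Meteors 0, Kites 6.
A team with w wins dominates both others in C(w,2) triples; summing gives 10 + 6 + 0 + 6 + 3 + 10 + 0 + 15 = 50 transitive triples.
Total triples C(8,3) = 56, so cyclic triples = 56 − 50 = 6.

6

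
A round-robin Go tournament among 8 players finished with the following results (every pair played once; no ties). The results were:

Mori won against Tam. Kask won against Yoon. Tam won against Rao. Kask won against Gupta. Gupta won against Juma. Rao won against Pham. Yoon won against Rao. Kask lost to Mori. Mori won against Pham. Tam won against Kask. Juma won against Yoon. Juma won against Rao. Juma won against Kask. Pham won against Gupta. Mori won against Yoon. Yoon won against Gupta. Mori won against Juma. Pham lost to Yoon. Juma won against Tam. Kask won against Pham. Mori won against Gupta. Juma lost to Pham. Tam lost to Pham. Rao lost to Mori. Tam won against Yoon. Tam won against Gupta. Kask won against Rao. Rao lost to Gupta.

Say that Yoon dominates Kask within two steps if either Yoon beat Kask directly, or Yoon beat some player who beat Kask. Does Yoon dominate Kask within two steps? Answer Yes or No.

Yoon did not beat Kask directly.
Yoon beat Gupta, Rao, Pham, but each of them lost to Kask. No two-step path.

No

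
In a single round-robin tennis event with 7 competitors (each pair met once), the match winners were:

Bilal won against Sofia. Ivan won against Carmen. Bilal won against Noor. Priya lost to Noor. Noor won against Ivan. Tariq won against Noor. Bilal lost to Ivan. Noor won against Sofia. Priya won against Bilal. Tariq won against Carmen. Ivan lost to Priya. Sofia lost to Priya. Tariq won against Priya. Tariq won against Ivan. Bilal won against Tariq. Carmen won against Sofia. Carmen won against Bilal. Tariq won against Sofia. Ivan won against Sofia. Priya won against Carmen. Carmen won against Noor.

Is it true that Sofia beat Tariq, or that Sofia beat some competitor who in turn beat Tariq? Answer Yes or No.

No

Sofia did not beat Tariq directly.
Sofia beat no one, so there is no intermediate competitor.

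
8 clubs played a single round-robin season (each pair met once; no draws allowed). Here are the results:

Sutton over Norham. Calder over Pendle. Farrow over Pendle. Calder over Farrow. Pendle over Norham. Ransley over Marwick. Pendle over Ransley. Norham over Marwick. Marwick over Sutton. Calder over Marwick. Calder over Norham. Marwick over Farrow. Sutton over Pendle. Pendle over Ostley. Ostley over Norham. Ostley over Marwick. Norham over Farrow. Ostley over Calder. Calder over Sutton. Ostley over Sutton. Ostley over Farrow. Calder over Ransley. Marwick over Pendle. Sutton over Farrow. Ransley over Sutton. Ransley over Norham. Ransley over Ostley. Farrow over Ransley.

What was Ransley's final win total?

Ransley's results: beat Norham, Sutton, Marwick, Ostley; lost to Farrow, Pendle, Calder.
That is 4 wins.

4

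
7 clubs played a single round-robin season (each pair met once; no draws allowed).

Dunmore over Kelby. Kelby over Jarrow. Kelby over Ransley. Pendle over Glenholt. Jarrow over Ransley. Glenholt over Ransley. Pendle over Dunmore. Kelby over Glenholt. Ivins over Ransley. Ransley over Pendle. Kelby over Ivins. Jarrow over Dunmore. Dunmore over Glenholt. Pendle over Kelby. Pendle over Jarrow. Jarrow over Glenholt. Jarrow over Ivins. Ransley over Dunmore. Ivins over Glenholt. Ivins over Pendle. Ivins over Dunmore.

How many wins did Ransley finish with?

Ransley's results: beat Pendle, Dunmore; lost to Glenholt, Ivins, Kelby, Jarrow.
That is 2 wins.

2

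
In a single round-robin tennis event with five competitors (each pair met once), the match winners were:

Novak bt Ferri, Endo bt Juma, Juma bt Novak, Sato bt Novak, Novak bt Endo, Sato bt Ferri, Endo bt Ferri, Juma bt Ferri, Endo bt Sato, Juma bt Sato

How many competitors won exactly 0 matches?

1

Win totals: Juma 3, Endo 3, Novak 2, Ferri 0, Sato 2.
Exactly 0: Ferri — 1 competitor.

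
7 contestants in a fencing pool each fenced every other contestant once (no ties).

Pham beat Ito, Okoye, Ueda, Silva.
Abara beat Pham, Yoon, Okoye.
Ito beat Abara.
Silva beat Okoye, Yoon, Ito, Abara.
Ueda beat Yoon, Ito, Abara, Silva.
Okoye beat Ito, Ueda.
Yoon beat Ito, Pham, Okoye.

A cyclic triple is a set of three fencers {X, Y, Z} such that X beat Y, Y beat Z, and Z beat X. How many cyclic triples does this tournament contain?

Win totals: Pham 4, Abara 3, Ueda 4, Okoye 2, Yoon 3, Silva 4, Ito 1.
A fencer with w wins dominates both others in C(w,2) triples; summing gives 6 + 3 + 6 + 1 + 3 + 6 + 0 = 25 transitive triples.
Total triples C(7,3) = 35, so cyclic triples = 35 − 25 = 10.

10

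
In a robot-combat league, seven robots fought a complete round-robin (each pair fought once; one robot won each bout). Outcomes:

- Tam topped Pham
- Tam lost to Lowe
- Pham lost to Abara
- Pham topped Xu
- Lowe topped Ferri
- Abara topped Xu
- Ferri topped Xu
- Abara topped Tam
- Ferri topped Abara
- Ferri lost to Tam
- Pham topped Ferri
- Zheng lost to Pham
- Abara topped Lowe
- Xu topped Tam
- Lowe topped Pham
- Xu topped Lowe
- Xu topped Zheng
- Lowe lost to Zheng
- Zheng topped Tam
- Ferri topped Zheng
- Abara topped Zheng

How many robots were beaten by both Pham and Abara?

2

Pham beat: Ferri, Zheng, Xu.
Abara beat: Zheng, Lowe, Tam, Pham, Xu.
Both beat: Zheng, Xu — 2.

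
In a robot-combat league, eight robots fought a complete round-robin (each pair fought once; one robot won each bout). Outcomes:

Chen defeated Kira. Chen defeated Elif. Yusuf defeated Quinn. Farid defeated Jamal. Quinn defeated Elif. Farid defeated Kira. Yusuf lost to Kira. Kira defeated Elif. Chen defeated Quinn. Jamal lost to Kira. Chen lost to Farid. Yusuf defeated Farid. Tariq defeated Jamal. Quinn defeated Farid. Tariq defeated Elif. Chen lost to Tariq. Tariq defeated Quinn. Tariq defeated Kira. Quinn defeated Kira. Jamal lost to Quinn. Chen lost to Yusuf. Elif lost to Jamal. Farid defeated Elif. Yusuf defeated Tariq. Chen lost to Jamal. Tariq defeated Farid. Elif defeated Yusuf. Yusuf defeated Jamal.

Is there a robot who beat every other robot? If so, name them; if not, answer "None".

None

Highest win total is Tariq with 6 (out of 7 possible).
Tariq lost to Yusuf, so no robot went undefeated.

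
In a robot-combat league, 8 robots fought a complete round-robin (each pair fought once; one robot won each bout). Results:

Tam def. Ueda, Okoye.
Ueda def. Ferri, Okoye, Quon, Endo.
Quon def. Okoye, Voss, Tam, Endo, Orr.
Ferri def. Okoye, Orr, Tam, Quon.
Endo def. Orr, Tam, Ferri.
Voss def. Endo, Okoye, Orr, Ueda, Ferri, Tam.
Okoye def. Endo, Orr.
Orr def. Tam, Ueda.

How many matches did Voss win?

Voss' results: beat Ueda, Endo, Orr, Tam, Ferri, Okoye; lost to Quon.
That is 6 wins.

6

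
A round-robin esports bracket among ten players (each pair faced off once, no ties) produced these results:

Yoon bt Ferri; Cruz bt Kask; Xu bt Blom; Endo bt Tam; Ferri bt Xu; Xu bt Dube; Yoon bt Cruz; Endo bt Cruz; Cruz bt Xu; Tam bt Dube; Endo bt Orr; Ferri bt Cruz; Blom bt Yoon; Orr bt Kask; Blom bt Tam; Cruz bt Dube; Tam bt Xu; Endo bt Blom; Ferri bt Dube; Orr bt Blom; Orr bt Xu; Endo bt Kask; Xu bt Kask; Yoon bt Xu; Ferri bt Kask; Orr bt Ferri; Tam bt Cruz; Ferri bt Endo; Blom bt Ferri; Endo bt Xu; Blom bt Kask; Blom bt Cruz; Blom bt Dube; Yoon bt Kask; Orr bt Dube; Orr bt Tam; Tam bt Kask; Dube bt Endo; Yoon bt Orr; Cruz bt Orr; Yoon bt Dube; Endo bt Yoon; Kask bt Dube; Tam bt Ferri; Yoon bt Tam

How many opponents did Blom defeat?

6

Blom's results: beat Yoon, Kask, Ferri, Cruz, Tam, Dube; lost to Orr, Endo, Xu.
That is 6 wins.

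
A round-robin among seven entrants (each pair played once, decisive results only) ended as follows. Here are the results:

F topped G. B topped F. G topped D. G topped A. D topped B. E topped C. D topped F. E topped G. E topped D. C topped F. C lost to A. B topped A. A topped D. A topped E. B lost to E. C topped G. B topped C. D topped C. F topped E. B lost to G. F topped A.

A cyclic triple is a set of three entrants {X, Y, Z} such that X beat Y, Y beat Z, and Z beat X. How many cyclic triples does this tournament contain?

13

Win totals: A 3, B 3, C 2, D 3, E 4, F 3, G 3.
An entrant with w wins dominates both others in C(w,2) triples; summing gives 3 + 3 + 1 + 3 + 6 + 3 + 3 = 22 transitive triples.
Total triples C(7,3) = 35, so cyclic triples = 35 − 22 = 13.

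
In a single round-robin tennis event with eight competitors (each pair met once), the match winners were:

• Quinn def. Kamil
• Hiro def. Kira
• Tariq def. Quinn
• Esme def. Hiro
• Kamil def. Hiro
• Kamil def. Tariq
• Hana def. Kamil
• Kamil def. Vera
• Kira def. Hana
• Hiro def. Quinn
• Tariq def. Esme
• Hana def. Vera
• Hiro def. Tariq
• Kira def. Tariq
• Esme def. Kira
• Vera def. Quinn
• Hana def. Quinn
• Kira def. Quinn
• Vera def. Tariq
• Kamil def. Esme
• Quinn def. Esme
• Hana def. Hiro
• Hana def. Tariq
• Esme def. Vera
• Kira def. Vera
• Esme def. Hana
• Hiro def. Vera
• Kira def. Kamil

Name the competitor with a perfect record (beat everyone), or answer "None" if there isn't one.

Highest win total is Kira with 5 (out of 7 possible).
Kira lost to Hiro, Esme, so no competitor went undefeated.

None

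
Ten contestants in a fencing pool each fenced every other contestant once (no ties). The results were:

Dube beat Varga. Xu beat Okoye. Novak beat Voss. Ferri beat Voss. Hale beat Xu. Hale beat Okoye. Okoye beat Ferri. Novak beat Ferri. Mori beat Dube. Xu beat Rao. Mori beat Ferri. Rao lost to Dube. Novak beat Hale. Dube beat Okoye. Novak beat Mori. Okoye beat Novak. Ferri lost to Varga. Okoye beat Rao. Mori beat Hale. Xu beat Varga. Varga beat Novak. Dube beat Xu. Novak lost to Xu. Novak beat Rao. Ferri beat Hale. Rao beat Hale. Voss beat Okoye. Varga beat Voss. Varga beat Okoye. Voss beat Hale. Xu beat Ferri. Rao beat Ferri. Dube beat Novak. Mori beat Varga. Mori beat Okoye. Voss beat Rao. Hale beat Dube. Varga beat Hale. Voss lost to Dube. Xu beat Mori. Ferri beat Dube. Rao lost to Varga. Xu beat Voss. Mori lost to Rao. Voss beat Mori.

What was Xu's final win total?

Xu's results: beat Voss, Mori, Okoye, Novak, Varga, Rao, Ferri; lost to Hale, Dube.
That is 7 wins.

7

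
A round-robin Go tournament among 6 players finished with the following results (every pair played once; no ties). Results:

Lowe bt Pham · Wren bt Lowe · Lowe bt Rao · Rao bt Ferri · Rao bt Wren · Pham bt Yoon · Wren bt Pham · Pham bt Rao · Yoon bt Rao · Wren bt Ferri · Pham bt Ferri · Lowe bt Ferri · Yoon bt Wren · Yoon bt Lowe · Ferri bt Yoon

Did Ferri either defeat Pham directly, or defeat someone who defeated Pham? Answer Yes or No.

Ferri did not beat Pham directly.
Ferri beat Yoon, but each of them lost to Pham. No two-step path.

No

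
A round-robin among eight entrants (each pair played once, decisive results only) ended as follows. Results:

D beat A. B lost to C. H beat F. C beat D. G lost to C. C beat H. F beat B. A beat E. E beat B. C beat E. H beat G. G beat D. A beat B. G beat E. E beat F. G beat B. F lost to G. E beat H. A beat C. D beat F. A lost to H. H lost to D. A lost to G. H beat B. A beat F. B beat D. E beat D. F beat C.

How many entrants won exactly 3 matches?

Win totals: A 4, B 1, C 5, D 3, E 4, F 2, G 5, H 4.
Exactly 3: D — 1 entrant.

1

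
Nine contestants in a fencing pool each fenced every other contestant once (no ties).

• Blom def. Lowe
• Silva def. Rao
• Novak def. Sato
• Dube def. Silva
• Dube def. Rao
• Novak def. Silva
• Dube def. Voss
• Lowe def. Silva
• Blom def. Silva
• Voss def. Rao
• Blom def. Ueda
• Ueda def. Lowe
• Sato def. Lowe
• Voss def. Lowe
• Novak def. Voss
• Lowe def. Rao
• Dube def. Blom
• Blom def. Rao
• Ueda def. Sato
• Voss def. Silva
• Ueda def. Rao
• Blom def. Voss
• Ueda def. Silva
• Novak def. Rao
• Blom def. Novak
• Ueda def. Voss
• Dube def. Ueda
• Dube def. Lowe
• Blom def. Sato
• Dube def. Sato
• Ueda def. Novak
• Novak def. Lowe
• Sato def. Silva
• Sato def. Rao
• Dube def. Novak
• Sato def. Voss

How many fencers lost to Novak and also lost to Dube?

5

Novak beat: Lowe, Sato, Voss, Silva, Rao.
Dube beat: Blom, Lowe, Sato, Novak, Voss, Silva, Ueda, Rao.
Both beat: Lowe, Sato, Voss, Silva, Rao — 5.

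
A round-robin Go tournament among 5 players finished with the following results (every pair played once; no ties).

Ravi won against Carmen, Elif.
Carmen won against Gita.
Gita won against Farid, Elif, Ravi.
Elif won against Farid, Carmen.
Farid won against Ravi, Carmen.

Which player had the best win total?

Win totals: Farid 2, Elif 2, Carmen 1, Ravi 2, Gita 3.
Gita leads with 3 wins (next highest: 2).

Gita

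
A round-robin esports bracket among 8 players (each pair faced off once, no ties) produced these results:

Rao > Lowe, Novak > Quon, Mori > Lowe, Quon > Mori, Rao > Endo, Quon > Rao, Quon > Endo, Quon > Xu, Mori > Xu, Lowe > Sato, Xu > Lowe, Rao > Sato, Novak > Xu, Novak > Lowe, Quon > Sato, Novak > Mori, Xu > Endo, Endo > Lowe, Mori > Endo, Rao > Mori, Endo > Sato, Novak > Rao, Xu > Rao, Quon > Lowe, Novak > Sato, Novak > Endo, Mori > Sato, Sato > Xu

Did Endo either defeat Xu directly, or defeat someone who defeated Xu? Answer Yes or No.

Endo did not beat Xu directly.
Endo beat Lowe, Sato. Of those, Sato beat Xu.

Yes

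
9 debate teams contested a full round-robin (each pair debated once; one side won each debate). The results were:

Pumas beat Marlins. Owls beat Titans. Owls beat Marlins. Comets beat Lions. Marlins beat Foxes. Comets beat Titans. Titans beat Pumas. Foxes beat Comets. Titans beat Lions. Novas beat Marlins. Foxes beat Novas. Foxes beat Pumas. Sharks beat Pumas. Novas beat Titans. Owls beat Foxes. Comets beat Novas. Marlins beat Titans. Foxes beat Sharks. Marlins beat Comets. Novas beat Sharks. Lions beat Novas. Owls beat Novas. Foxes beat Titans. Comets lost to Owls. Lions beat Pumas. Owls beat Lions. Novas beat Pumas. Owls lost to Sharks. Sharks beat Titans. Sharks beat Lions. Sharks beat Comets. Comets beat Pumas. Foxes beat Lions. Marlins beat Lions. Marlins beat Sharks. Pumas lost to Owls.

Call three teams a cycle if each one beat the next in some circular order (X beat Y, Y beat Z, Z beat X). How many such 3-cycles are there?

14

Win totals: Owls 7, Comets 4, Lions 2, Titans 2, Novas 4, Marlins 5, Foxes 6, Pumas 1, Sharks 5.
A team with w wins dominates both others in C(w,2) triples; summing gives 21 + 6 + 1 + 1 + 6 + 10 + 15 + 0 + 10 = 70 transitive triples.
Total triples C(9,3) = 84, so cyclic triples = 84 − 70 = 14.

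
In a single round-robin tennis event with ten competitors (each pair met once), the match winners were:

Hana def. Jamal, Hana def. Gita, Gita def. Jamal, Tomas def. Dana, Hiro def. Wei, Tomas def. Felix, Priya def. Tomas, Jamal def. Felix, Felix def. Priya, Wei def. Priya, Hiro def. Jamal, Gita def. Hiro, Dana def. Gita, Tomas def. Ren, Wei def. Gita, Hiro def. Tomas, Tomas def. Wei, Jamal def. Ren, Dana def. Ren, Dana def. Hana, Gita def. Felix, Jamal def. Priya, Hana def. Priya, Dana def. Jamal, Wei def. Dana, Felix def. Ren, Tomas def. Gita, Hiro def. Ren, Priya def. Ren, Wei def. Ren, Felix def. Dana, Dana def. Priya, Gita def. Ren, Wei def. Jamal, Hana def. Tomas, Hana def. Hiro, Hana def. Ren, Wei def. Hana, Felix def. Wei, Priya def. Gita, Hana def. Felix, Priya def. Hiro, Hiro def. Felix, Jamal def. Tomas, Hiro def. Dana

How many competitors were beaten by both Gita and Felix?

Gita beat: Ren, Hiro, Jamal, Felix.
Felix beat: Ren, Priya, Dana, Wei.
Both beat: Ren — 1.

1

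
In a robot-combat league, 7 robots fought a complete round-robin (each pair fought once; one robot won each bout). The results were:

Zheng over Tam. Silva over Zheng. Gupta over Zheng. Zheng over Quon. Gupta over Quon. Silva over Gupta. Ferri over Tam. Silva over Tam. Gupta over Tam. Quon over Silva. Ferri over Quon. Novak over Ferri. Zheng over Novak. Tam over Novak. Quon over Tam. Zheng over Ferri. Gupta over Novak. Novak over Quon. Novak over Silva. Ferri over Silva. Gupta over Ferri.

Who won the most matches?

Win totals: Novak 3, Zheng 4, Tam 1, Quon 2, Silva 3, Gupta 5, Ferri 3.
Gupta leads with 5 wins (next highest: 4).

Gupta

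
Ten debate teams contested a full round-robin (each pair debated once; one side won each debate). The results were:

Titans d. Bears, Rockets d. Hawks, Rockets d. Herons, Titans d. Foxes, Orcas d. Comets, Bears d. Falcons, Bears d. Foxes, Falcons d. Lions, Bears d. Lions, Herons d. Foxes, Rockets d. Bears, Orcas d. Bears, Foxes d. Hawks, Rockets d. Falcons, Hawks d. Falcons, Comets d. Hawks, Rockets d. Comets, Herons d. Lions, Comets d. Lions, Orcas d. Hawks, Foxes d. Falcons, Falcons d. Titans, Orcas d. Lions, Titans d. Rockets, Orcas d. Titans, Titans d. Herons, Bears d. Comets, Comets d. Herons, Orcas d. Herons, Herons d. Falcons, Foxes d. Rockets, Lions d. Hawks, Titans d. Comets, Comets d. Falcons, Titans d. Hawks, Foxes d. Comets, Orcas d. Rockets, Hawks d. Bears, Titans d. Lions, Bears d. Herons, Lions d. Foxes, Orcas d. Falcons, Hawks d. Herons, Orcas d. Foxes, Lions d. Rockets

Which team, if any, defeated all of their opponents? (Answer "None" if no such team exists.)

Orcas has 9 wins out of 9 opponents — a perfect record.

Orcas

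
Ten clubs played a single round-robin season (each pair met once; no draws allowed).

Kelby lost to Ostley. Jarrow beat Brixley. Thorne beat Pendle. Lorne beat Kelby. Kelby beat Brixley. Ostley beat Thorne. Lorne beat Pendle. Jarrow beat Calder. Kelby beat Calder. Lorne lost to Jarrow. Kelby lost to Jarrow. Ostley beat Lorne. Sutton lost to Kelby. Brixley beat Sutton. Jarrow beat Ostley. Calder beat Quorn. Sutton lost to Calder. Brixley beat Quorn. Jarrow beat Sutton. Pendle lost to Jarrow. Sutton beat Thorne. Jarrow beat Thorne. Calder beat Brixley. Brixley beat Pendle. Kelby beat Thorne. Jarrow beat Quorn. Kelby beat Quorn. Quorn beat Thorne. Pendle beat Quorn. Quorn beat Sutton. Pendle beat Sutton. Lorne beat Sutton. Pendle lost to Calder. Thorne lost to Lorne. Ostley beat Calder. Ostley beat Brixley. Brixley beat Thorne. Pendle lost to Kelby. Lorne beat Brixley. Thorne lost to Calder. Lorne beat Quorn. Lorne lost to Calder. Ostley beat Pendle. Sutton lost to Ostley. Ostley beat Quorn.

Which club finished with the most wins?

Win totals: Pendle 2, Lorne 6, Calder 6, Brixley 4, Thorne 1, Ostley 8, Jarrow 9, Kelby 6, Quorn 2, Sutton 1.
Jarrow leads with 9 wins (next highest: 8).

Jarrow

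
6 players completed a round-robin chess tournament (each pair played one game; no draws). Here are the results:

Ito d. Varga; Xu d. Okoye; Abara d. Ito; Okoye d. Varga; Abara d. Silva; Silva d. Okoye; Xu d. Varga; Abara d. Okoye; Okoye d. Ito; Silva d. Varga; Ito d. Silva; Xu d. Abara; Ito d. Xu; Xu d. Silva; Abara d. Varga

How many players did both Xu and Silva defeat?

Xu beat: Varga, Abara, Okoye, Silva.
Silva beat: Varga, Okoye.
Both beat: Varga, Okoye — 2.

2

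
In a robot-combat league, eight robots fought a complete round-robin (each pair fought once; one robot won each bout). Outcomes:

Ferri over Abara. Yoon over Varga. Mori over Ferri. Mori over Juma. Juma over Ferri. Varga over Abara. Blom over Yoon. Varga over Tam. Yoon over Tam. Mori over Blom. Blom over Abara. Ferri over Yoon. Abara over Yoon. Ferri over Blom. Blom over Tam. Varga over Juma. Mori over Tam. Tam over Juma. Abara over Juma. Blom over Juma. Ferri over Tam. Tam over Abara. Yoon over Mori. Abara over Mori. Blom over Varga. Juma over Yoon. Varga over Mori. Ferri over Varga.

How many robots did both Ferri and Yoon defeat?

2

Ferri beat: Tam, Blom, Yoon, Abara, Varga.
Yoon beat: Tam, Mori, Varga.
Both beat: Tam, Varga — 2.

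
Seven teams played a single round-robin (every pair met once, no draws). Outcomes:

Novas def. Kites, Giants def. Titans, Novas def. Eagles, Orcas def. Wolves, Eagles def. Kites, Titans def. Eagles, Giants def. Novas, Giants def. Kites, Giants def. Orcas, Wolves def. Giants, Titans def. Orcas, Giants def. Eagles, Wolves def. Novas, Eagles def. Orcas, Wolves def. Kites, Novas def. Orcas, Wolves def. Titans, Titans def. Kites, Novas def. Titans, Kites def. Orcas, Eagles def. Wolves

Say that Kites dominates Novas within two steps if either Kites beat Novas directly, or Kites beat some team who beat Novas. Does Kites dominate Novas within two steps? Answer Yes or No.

Kites did not beat Novas directly.
Kites beat Orcas, but each of them lost to Novas. No two-step path.

No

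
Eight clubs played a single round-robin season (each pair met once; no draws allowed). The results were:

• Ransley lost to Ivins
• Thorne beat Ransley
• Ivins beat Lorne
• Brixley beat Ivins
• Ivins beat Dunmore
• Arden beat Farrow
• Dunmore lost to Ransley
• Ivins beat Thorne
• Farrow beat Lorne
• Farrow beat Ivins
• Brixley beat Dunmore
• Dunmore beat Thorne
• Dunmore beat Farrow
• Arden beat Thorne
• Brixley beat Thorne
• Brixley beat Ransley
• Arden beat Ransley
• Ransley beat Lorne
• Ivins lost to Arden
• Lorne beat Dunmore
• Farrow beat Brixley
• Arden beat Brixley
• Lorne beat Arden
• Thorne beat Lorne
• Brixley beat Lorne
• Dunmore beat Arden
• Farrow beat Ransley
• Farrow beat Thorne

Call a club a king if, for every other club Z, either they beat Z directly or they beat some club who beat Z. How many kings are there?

5

Ransley cannot reach Brixley, Ivins in two steps.
Lorne reaches everyone (king).
Arden reaches everyone (king).
Brixley reaches everyone (king).
Ivins cannot reach Brixley in two steps.
Dunmore reaches everyone (king).
Farrow reaches everyone (king).
Thorne cannot reach Brixley, Ivins, Farrow in two steps.
Kings: Lorne, Arden, Brixley, Dunmore, Farrow — 5.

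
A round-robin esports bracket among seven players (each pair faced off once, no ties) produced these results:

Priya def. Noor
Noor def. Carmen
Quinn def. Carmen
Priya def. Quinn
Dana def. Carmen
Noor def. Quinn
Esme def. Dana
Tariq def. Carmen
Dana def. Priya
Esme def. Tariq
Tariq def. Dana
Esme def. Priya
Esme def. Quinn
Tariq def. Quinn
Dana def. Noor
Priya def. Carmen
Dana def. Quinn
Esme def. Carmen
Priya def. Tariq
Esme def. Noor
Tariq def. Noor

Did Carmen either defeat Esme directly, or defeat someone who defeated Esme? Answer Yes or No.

Carmen did not beat Esme directly.
Carmen beat no one, so there is no intermediate player.

No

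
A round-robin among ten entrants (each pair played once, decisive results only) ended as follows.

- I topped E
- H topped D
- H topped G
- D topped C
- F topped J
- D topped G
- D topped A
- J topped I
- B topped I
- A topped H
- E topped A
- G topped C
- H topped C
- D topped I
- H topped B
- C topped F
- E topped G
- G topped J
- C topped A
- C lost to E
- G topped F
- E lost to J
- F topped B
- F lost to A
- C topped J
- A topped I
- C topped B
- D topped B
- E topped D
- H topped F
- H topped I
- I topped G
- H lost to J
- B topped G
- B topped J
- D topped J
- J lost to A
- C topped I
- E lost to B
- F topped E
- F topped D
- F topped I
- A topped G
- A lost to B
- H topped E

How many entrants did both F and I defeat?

1

F beat: B, D, E, I, J.
I beat: E, G.
Both beat: E — 1.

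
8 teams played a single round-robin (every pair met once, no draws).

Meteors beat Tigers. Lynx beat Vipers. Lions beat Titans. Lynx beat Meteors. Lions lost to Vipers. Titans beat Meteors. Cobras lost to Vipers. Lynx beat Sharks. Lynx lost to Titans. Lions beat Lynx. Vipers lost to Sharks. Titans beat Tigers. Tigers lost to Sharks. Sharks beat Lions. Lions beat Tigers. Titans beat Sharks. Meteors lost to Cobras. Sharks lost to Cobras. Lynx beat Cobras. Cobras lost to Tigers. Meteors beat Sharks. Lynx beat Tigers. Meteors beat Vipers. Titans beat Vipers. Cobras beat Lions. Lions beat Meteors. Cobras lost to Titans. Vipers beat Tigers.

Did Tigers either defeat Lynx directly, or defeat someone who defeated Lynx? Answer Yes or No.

Tigers did not beat Lynx directly.
Tigers beat Cobras, but each of them lost to Lynx. No two-step path.

No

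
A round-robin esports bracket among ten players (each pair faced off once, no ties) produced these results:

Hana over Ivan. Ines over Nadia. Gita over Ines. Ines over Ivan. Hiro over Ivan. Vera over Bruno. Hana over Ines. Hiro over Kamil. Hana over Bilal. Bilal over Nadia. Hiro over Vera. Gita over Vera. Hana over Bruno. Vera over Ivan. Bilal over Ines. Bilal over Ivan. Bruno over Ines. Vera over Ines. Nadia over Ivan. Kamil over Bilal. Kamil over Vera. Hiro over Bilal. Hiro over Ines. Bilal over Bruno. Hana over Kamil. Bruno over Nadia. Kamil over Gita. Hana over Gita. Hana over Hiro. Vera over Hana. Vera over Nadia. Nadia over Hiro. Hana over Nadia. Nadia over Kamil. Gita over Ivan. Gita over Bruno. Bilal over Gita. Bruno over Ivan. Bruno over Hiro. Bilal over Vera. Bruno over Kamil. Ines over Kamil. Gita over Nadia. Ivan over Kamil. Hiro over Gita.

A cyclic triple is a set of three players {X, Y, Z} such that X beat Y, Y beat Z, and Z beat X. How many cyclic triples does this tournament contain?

Win totals: Hiro 6, Bilal 6, Bruno 5, Ivan 1, Gita 5, Nadia 3, Kamil 3, Ines 3, Hana 8, Vera 5.
A player with w wins dominates both others in C(w,2) triples; summing gives 15 + 15 + 10 + 0 + 10 + 3 + 3 + 3 + 28 + 10 = 97 transitive triples.
Total triples C(10,3) = 120, so cyclic triples = 120 − 97 = 23.

23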